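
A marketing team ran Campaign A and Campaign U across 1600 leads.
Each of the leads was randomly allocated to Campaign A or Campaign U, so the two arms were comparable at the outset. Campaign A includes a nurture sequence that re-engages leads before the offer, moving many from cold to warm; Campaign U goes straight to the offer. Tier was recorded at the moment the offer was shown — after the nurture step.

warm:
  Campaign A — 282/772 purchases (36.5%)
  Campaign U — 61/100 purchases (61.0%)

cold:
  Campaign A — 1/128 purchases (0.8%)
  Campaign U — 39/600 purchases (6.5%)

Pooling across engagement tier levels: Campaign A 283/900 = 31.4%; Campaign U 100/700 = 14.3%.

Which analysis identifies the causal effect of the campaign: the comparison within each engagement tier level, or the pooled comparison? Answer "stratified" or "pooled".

The engagement tier-specific comparison favours Campaign U throughout, but the pooled figures favour Campaign A. The question is whether to condition on engagement tier.
Engagement tier is recorded after the campaign and is itself shifted by it — it sits on the causal path from campaign to outcome. Conditioning on a mediator would strip out part of the effect we want; the pooled comparison gives the total causal effect.
Pooled: Campaign A 31.4% vs Campaign U 14.3%; Campaign A is higher overall.

pooled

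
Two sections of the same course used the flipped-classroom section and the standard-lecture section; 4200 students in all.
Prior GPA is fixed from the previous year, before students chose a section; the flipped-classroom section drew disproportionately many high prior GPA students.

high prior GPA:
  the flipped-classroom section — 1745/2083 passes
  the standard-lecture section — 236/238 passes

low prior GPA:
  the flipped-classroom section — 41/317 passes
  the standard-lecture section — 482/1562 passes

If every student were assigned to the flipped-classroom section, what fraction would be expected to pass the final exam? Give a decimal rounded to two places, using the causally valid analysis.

0.52

Since prior GPA band is a pre-existing factor (not a product of the teaching method) and it affects the outcome on its own, it is a confounder. The stratified rates, not the pooled rate, identify the causal effect.
Standardising the flipped-classroom section to the population prior GPA band mix: 0.553·1745/2083 + 0.447·41/317 = 0.521.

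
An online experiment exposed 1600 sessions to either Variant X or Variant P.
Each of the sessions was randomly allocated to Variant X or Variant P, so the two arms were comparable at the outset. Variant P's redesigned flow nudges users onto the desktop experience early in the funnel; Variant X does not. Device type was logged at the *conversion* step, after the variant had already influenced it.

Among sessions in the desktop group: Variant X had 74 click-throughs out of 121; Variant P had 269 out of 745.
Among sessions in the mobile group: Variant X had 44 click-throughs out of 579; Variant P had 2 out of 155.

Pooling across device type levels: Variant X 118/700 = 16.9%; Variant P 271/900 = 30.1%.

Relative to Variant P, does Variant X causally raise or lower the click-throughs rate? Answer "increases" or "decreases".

decreases

The device type-specific comparison favours Variant X throughout, but the pooled figures favour Variant P. The question is whether to condition on device type.
Device type is recorded after the variant and is itself shifted by it — it sits on the causal path from variant to outcome. Conditioning on a mediator would strip out part of the effect we want; the pooled comparison gives the total causal effect.
Pooled: Variant X 16.9% vs Variant P 30.1%; Variant P is higher overall.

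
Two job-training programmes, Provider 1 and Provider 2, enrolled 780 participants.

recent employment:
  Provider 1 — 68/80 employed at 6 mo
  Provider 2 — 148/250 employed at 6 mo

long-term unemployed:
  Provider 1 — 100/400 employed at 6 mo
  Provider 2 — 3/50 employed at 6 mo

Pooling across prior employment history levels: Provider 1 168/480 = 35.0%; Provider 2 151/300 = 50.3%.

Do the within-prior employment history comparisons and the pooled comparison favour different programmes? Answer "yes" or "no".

Within each prior employment history level (recent employment 85.0% vs 59.2%; long-term unemployed 25.0% vs 6.0%), Provider 1 has the higher rate every time. Pooled: 35.0% vs 50.3% — Provider 2 has the higher rate overall. The two comparisons disagree.

yes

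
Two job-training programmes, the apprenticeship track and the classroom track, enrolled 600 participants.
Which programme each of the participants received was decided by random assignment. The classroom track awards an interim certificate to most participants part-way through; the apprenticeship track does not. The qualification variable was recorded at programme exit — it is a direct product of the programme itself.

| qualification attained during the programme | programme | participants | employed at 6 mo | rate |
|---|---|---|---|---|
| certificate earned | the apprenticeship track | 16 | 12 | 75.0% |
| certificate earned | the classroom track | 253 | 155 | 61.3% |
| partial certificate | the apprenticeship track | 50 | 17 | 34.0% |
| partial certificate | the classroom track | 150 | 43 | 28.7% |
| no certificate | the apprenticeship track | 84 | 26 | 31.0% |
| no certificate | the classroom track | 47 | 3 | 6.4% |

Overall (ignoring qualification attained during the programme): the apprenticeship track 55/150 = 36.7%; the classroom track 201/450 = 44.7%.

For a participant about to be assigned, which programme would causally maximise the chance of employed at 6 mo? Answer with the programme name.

Within every qualification attained during the programme level the apprenticeship track has the higher rate, yet pooled the classroom track does — Simpson's reversal.
Stratifying would compare programmes among participants the programmes themselves sorted into qualification attained during the programme groups — a form of selection on an intermediate. The unconditioned pooled rates give the total causal effect.
Pooled: the apprenticeship track 36.7% vs the classroom track 44.7%; the classroom track is higher overall.

the classroom track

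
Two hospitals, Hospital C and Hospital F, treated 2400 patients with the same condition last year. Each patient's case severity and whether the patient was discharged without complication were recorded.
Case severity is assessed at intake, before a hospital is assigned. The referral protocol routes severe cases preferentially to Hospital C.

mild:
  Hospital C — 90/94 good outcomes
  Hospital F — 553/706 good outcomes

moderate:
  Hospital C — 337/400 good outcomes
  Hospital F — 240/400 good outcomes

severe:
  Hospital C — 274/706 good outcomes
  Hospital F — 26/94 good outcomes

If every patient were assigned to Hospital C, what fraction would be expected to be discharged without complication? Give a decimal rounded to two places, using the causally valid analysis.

Since case severity is a pre-existing factor (not a product of the hospital) and it affects the outcome on its own, it is a confounder. The stratified rates, not the pooled rate, identify the causal effect.
Standardising Hospital C to the population case severity mix: 0.333·90/94 + 0.333·337/400 + 0.333·274/706 = 0.729.

0.73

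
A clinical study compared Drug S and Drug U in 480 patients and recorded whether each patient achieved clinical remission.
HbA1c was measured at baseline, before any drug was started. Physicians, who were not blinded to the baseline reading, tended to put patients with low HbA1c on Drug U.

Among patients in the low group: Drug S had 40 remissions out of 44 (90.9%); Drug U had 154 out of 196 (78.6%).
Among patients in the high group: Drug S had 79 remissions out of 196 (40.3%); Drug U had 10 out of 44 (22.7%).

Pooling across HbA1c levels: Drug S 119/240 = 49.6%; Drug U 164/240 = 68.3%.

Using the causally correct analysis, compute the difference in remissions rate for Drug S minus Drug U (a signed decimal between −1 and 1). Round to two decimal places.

HbA1c satisfies the back-door criterion: it is not a descendant of the drug, and it blocks the spurious path from drug to outcome. Adjusting for it (i.e., using the within-HbA1c rates) gives the causal effect.
Adjusting over the population distribution of HbA1c: 0.500·(0.909−0.786) + 0.500·(0.403−0.227) = +0.150.

+0.15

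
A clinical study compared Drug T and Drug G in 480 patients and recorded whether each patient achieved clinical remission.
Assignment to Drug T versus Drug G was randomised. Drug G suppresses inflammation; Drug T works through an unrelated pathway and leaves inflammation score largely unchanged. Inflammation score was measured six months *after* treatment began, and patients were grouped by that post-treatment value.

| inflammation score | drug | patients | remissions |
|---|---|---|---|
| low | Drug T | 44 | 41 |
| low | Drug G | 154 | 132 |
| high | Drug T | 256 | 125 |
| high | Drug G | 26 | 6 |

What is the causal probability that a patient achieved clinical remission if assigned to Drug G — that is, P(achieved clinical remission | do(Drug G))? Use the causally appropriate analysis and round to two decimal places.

Stratifying would compare drugs among patients the drugs themselves sorted into inflammation score groups — a form of selection on an intermediate. The unconditioned pooled rates give the total causal effect.
So P(outcome | do(Drug G)) is just the pooled rate for Drug G: 138/180 = 0.767.

0.77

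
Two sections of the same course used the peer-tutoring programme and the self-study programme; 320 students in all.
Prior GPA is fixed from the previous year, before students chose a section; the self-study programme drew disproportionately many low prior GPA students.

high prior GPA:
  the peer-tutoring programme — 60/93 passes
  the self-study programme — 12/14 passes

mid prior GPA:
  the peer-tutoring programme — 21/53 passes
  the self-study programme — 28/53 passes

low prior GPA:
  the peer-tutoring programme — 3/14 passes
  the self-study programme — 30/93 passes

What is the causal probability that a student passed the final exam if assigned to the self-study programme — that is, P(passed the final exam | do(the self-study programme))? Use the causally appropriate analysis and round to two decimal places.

Nothing the teaching method does changes prior GPA band; the imbalance is an allocation artefact. With prior GPA band also predicting the outcome, the pooled figure is confounded, and the within-stratum comparison is the causal one.
Standardising the self-study programme to the population prior GPA band mix: 0.334·12/14 + 0.331·28/53 + 0.334·30/93 = 0.569.

0.57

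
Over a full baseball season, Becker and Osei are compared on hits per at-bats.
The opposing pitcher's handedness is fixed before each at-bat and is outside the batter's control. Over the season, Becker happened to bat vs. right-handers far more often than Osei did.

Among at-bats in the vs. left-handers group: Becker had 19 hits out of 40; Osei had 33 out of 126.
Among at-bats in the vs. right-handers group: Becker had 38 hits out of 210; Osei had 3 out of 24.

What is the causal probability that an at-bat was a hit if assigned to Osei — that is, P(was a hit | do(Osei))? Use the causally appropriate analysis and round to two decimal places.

0.18

Becker is higher inside every pitcher handedness stratum but Osei is higher in aggregate. Whether to stratify depends on how pitcher handedness relates to the player.
The imbalance in pitcher handedness arose from how at-bats were allocated, not from anything the player did; and pitcher handedness independently affects the outcome. The pooled gap is confounded — condition on pitcher handedness.
Standardising Osei to the population pitcher handedness mix: 0.415·33/126 + 0.585·3/24 = 0.182.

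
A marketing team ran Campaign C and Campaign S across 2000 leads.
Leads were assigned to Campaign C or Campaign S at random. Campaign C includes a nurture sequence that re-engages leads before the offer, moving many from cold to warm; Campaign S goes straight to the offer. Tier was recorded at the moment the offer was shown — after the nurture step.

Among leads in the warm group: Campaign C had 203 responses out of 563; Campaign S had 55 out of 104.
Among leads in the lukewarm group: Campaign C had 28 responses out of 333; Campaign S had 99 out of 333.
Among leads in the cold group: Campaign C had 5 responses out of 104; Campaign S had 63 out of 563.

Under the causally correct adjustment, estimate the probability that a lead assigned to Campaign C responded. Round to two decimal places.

0.24

Campaign S is higher inside every engagement tier stratum but Campaign C is higher in aggregate. Whether to stratify depends on how engagement tier relates to the campaign.
Engagement tier is recorded after the campaign and is itself shifted by it — it sits on the causal path from campaign to outcome. Conditioning on a mediator would strip out part of the effect we want; the pooled comparison gives the total causal effect.
So P(outcome | do(Campaign C)) is just the pooled rate for Campaign C: 236/1000 = 0.236.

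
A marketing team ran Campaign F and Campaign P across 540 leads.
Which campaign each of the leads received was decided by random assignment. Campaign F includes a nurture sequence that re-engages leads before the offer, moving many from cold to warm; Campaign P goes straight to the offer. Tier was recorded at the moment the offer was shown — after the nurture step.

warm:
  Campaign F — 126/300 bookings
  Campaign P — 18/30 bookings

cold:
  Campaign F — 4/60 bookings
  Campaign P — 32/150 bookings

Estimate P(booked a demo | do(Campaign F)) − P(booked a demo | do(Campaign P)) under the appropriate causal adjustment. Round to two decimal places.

Engagement tier here is a post-treatment variable shaped by the campaign; conditioning on it would introduce bias rather than remove it. The overall comparison is the causal one.
The causal difference is the pooled difference: 0.361 − 0.278 = +0.083.

+0.08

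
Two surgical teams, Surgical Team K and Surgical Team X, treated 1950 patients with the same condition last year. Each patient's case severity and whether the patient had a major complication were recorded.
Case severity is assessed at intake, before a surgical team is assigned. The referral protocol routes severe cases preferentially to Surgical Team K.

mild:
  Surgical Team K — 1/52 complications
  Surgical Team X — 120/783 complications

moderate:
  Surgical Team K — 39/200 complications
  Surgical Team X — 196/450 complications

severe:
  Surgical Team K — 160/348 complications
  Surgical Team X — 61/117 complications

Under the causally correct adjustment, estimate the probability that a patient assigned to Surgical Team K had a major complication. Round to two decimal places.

0.18

Surgical Team K is lower inside every case severity stratum but Surgical Team X is lower in aggregate. Whether to stratify depends on how case severity relates to the surgical team.
Since case severity is a pre-existing factor (not a product of the surgical team) and it affects the outcome on its own, it is a confounder. The stratified rates, not the pooled rate, identify the causal effect.
Standardising Surgical Team K to the population case severity mix: 0.428·1/52 + 0.333·39/200 + 0.238·160/348 = 0.183.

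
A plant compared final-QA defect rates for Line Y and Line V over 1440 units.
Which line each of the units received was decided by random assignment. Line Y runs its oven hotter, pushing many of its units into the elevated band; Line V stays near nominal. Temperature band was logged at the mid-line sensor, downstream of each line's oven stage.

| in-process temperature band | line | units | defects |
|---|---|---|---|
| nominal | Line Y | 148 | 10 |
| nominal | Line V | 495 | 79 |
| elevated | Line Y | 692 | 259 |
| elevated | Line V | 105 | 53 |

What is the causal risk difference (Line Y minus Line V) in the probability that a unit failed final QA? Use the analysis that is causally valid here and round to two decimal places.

In-process temperature band is downstream of the line. One should not condition on a consequence of treatment, so the overall rates are the right comparison.
The causal difference is the pooled difference: 0.320 − 0.220 = +0.100.

+0.10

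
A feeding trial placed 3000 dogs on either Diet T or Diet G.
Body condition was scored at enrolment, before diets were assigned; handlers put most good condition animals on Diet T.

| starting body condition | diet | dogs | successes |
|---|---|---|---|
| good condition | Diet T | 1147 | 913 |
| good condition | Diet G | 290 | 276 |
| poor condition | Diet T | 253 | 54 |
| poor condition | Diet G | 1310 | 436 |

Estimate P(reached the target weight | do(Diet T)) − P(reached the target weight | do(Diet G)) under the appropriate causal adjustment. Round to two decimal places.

Within every starting body condition level Diet G has the higher rate, yet pooled Diet T does — Simpson's reversal.
Since starting body condition is a pre-existing factor (not a product of the diet) and it affects the outcome on its own, it is a confounder. The stratified rates, not the pooled rate, identify the causal effect.
Adjusting over the population distribution of starting body condition: 0.479·(0.796−0.952) + 0.521·(0.213−0.333) = -0.137.

-0.14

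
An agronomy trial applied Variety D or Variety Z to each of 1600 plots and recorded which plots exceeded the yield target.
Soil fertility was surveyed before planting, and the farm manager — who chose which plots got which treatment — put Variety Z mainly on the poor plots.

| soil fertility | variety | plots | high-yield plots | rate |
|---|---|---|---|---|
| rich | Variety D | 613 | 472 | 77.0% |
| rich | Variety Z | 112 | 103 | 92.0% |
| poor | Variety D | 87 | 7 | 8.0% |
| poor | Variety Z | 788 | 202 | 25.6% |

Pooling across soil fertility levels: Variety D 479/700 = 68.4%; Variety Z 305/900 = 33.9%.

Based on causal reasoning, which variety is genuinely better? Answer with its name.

Soil fertility differs across varietys for reasons unrelated to any effect of the variety itself, and it separately predicts the outcome — a classic confounder. We must compare within soil fertility levels.
Within each level — rich: 77.0% vs 92.0%; poor: 8.0% vs 25.6% — Variety Z is higher every time.

Variety Z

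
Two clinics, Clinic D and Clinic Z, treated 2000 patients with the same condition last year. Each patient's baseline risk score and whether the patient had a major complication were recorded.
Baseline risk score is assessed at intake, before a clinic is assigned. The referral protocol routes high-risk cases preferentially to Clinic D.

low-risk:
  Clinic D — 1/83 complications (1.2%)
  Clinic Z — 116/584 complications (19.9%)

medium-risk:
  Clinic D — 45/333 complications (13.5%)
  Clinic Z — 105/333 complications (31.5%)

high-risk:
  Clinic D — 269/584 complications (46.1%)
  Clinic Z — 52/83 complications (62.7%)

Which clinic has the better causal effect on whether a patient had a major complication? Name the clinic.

The baseline risk score-specific comparison favours Clinic D throughout, but the pooled figures favour Clinic Z. The question is whether to condition on baseline risk score.
Nothing the clinic does changes baseline risk score; the imbalance is an allocation artefact. With baseline risk score also predicting the outcome, the pooled figure is confounded, and the within-stratum comparison is the causal one.
Within each level — low-risk: 1.2% vs 19.9%; medium-risk: 13.5% vs 31.5%; high-risk: 46.1% vs 62.7% — Clinic D is lower every time.

Clinic D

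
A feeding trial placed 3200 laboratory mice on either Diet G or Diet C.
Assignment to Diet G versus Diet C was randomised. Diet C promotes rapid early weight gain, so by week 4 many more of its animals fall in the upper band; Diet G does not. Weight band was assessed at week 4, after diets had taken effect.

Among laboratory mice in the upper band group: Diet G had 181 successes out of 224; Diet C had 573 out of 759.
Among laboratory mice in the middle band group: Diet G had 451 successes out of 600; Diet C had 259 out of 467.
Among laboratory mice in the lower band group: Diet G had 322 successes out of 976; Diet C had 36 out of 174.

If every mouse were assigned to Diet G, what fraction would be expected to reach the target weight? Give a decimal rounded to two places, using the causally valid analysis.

0.53

Week-4 weight band lies on the pathway diet → week-4 weight band → outcome, so adjusting for it blocks the indirect effect. For the total causal effect of diet, use the unadjusted pooled rates.
So P(outcome | do(Diet G)) is just the pooled rate for Diet G: 954/1800 = 0.530.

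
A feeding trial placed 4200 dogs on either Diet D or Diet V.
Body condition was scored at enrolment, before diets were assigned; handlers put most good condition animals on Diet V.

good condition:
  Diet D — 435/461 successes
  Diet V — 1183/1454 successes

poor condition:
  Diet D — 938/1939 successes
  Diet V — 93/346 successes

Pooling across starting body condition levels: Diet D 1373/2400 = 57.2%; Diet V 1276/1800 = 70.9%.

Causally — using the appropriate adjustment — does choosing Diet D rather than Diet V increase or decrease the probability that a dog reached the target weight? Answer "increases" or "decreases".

increases

Starting body condition satisfies the back-door criterion: it is not a descendant of the diet, and it blocks the spurious path from diet to outcome. Adjusting for it (i.e., using the within-starting body condition rates) gives the causal effect.
Within each level — good condition: 94.4% vs 81.4%; poor condition: 48.4% vs 26.9% — Diet D is higher every time.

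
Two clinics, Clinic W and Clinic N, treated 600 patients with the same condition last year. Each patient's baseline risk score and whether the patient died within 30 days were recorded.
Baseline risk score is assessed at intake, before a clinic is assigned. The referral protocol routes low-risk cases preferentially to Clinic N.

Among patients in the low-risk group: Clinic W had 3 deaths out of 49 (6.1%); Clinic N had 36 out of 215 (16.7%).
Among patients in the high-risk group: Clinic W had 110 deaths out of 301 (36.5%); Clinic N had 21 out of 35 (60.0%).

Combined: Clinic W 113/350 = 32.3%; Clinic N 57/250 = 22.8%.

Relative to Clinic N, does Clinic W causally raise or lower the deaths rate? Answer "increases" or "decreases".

decreases

The stratified and pooled comparisons disagree (Clinic W wins within each baseline risk score; Clinic N wins overall), so the answer turns on the causal role of baseline risk score.
Nothing the clinic does changes baseline risk score; the imbalance is an allocation artefact. With baseline risk score also predicting the outcome, the pooled figure is confounded, and the within-stratum comparison is the causal one.
Within each level — low-risk: 6.1% vs 16.7%; high-risk: 36.5% vs 60.0% — Clinic W is lower every time.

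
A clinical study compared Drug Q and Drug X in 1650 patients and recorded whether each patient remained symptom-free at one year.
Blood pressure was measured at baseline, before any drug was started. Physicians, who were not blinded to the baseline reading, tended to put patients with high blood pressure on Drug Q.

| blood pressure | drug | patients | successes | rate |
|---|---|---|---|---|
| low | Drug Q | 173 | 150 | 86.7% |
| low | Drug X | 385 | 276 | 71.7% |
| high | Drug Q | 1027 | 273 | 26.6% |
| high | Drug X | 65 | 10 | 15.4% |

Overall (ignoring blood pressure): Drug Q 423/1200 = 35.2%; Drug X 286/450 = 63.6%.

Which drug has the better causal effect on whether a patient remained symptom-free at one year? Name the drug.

The blood pressure-specific comparison favours Drug Q throughout, but the pooled figures favour Drug X. The question is whether to condition on blood pressure.
The imbalance in blood pressure arose from how patients were allocated, not from anything the drug did; and blood pressure independently affects the outcome. The pooled gap is confounded — condition on blood pressure.
Within each level — low: 86.7% vs 71.7%; high: 26.6% vs 15.4% — Drug Q is higher every time.

Drug Q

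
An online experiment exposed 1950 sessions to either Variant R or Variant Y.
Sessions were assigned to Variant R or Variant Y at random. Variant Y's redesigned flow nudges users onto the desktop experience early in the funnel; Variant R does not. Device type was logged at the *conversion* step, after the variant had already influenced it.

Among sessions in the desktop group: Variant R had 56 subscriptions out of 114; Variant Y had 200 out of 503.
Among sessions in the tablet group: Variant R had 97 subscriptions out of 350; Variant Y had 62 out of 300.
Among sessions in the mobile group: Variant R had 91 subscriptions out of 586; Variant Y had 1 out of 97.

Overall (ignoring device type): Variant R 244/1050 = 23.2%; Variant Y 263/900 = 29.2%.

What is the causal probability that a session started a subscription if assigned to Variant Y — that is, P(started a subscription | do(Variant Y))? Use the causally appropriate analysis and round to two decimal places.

0.29

Device type is recorded after the variant and is itself shifted by it — it sits on the causal path from variant to outcome. Conditioning on a mediator would strip out part of the effect we want; the pooled comparison gives the total causal effect.
So P(outcome | do(Variant Y)) is just the pooled rate for Variant Y: 263/900 = 0.292.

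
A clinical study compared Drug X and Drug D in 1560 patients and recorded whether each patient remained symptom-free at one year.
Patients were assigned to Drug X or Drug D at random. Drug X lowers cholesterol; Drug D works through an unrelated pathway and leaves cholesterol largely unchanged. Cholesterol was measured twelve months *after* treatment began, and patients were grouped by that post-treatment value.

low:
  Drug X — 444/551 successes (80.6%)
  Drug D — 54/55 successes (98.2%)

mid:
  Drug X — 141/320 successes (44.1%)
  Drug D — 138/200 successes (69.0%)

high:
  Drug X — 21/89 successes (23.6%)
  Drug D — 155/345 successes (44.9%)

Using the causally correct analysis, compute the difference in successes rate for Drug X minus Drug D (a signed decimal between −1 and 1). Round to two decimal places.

+0.05

The distribution of cholesterol is itself part of what the drug does — it is an intermediate outcome. Holding it fixed would remove that part of the effect; the total effect is the pooled difference.
The causal difference is the pooled difference: 0.631 − 0.578 = +0.053.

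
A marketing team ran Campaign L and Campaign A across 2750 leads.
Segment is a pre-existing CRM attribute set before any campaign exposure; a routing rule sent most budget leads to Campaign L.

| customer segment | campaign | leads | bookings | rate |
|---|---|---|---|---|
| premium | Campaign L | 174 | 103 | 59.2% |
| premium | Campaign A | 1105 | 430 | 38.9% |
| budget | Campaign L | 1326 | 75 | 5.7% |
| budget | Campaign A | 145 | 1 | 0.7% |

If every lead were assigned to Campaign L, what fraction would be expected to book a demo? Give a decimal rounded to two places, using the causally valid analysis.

0.31

Here customer segment is a common cause — it drives both which campaign a case falls under and the outcome. The crude comparison mixes populations; the stratum-specific rates are the causally relevant ones.
Standardising Campaign L to the population customer segment mix: 0.465·103/174 + 0.535·75/1326 = 0.306.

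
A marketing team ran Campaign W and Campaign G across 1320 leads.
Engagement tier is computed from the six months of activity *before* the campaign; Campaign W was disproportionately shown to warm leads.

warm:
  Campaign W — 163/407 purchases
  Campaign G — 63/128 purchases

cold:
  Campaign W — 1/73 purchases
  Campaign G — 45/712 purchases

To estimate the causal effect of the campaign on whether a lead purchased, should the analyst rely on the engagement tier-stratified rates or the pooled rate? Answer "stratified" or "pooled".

stratified

Nothing the campaign does changes engagement tier; the imbalance is an allocation artefact. With engagement tier also predicting the outcome, the pooled figure is confounded, and the within-stratum comparison is the causal one.
Within each level — warm: 40.0% vs 49.2%; cold: 1.4% vs 6.3% — Campaign G is higher every time.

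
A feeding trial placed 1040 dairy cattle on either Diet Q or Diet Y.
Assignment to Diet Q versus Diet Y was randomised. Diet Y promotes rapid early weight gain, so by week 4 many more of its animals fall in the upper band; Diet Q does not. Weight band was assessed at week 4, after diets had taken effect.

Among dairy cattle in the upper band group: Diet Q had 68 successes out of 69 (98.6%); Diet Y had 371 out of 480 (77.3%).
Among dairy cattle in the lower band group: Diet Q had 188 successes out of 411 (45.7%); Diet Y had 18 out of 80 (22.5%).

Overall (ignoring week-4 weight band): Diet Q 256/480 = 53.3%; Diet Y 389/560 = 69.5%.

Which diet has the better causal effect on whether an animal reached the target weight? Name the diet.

Diet Y

Diet Q is higher inside every week-4 weight band stratum but Diet Y is higher in aggregate. Whether to stratify depends on how week-4 weight band relates to the diet.
Week-4 weight band lies on the pathway diet → week-4 weight band → outcome, so adjusting for it blocks the indirect effect. For the total causal effect of diet, use the unadjusted pooled rates.
Pooled: Diet Q 53.3% vs Diet Y 69.5%; Diet Y is higher overall.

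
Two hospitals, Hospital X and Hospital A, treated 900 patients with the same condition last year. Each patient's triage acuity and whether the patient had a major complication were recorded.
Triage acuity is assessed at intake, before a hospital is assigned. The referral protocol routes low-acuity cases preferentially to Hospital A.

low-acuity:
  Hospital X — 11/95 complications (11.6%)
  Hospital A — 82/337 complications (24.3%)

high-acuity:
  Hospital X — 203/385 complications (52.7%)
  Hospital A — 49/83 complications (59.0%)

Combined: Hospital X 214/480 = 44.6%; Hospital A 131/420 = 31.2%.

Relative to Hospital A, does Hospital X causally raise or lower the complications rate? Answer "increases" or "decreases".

decreases

Triage acuity is set before the hospital has any effect — it is not caused by the hospital — and it independently drives the outcome. That makes it a confounder, so the causal comparison is within triage acuity levels.
Within each level — low-acuity: 11.6% vs 24.3%; high-acuity: 52.7% vs 59.0% — Hospital X is lower every time.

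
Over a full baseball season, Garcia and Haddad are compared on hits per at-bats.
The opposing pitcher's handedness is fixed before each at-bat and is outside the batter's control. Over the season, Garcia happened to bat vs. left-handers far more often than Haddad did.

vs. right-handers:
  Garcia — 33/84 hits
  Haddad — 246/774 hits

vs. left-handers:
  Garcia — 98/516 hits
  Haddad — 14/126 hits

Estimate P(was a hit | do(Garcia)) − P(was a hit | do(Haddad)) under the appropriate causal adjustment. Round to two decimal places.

The stratified and pooled comparisons disagree (Garcia wins within each pitcher handedness; Haddad wins overall), so the answer turns on the causal role of pitcher handedness.
Pitcher handedness is set before the player has any effect — it is not caused by the player — and it independently drives the outcome. That makes it a confounder, so the causal comparison is within pitcher handedness levels.
Adjusting over the population distribution of pitcher handedness: 0.572·(0.393−0.318) + 0.428·(0.190−0.111) = +0.077.

+0.08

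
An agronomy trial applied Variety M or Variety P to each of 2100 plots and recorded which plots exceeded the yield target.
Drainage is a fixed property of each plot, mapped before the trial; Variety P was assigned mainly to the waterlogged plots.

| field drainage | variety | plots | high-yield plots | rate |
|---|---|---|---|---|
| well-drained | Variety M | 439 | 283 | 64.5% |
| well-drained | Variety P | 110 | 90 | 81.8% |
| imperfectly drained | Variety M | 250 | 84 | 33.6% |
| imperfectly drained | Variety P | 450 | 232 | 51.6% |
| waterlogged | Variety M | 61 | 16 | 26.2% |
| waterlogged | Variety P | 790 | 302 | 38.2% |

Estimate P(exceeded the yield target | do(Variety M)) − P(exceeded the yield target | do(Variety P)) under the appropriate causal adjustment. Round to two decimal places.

Variety P is higher inside every field drainage stratum but Variety M is higher in aggregate. Whether to stratify depends on how field drainage relates to the variety.
Field drainage differs across varietys for reasons unrelated to any effect of the variety itself, and it separately predicts the outcome — a classic confounder. We must compare within field drainage levels.
Adjusting over the population distribution of field drainage: 0.261·(0.645−0.818) + 0.333·(0.336−0.516) + 0.405·(0.262−0.382) = -0.154.

-0.15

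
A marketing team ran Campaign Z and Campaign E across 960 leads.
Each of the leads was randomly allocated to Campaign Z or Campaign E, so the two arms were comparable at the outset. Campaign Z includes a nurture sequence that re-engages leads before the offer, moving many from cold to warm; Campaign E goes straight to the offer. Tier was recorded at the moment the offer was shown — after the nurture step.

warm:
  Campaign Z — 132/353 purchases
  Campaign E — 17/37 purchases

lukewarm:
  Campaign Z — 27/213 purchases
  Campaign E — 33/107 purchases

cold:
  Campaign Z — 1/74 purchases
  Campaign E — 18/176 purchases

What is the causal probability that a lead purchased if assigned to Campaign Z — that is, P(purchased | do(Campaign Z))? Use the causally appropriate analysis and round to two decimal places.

0.25

Because the campaign influences engagement tier, engagement tier is a post-treatment mediator, not a confounder. Stratifying on it would bias the estimate; the causal effect is the crude pooled difference.
So P(outcome | do(Campaign Z)) is just the pooled rate for Campaign Z: 160/640 = 0.250.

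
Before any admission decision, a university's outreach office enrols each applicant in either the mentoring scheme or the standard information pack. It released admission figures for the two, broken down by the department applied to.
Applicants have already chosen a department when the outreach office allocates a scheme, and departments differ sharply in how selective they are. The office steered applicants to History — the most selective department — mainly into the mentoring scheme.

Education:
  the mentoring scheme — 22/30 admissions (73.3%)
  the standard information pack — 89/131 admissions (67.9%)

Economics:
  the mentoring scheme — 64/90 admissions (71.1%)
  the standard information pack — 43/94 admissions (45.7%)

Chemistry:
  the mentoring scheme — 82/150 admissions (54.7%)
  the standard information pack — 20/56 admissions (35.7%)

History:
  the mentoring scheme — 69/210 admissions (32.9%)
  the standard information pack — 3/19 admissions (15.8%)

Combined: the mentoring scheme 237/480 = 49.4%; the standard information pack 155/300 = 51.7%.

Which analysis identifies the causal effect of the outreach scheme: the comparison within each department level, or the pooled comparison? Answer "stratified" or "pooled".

the mentoring scheme is higher inside every department stratum but the standard information pack is higher in aggregate. Whether to stratify depends on how department relates to the outreach scheme.
The imbalance in department arose from how applicants were allocated, not from anything the outreach scheme did; and department independently affects the outcome. The pooled gap is confounded — condition on department.
Within each level — Education: 73.3% vs 67.9%; Economics: 71.1% vs 45.7%; Chemistry: 54.7% vs 35.7%; History: 32.9% vs 15.8% — the mentoring scheme is higher every time.

stratified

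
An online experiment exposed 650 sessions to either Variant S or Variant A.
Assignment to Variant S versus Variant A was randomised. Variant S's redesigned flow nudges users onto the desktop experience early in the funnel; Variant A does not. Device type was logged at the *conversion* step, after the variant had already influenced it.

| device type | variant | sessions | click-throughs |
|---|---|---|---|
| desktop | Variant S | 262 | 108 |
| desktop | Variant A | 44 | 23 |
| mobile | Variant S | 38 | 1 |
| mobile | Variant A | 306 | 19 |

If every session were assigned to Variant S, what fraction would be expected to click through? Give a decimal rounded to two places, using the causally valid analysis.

Device type is downstream of the variant. One should not condition on a consequence of treatment, so the overall rates are the right comparison.
So P(outcome | do(Variant S)) is just the pooled rate for Variant S: 109/300 = 0.363.

0.36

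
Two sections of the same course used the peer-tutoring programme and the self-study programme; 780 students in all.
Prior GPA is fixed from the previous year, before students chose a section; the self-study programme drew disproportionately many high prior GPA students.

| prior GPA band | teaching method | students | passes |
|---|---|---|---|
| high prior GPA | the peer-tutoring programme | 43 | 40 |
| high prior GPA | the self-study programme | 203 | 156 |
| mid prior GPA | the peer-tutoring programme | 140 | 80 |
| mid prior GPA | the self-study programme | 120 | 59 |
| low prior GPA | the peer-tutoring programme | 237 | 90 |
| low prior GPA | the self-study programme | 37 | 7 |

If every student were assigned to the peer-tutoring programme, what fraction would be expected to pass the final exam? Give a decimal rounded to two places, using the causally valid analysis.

0.62

Within every prior GPA band level the peer-tutoring programme has the higher rate, yet pooled the self-study programme does — Simpson's reversal.
The imbalance in prior GPA band arose from how students were allocated, not from anything the teaching method did; and prior GPA band independently affects the outcome. The pooled gap is confounded — condition on prior GPA band.
Standardising the peer-tutoring programme to the population prior GPA band mix: 0.315·40/43 + 0.333·80/140 + 0.351·90/237 = 0.617.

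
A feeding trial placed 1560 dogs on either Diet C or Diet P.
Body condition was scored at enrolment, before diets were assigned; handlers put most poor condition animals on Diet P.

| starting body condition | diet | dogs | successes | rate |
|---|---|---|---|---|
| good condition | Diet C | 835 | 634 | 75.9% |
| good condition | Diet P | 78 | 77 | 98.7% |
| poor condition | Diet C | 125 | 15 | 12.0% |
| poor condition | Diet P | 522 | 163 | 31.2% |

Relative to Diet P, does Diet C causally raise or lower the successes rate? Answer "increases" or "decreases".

Diet P is higher inside every starting body condition stratum but Diet C is higher in aggregate. Whether to stratify depends on how starting body condition relates to the diet.
Starting body condition differs across diets for reasons unrelated to any effect of the diet itself, and it separately predicts the outcome — a classic confounder. We must compare within starting body condition levels.
Within each level — good condition: 75.9% vs 98.7%; poor condition: 12.0% vs 31.2% — Diet P is higher every time.

decreases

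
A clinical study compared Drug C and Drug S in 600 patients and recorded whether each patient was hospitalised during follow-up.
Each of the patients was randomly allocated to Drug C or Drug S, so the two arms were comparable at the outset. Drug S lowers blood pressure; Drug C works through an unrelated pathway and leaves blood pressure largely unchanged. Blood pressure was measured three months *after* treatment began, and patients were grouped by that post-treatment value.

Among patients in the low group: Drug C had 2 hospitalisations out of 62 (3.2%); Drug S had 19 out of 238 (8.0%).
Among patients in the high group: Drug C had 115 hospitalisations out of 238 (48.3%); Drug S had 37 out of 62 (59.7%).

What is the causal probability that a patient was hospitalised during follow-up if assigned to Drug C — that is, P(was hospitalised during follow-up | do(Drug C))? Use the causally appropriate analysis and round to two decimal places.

Drug C is lower inside every blood pressure stratum but Drug S is lower in aggregate. Whether to stratify depends on how blood pressure relates to the drug.
The distribution of blood pressure is itself part of what the drug does — it is an intermediate outcome. Holding it fixed would remove that part of the effect; the total effect is the pooled difference.
So P(outcome | do(Drug C)) is just the pooled rate for Drug C: 117/300 = 0.390.

0.39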